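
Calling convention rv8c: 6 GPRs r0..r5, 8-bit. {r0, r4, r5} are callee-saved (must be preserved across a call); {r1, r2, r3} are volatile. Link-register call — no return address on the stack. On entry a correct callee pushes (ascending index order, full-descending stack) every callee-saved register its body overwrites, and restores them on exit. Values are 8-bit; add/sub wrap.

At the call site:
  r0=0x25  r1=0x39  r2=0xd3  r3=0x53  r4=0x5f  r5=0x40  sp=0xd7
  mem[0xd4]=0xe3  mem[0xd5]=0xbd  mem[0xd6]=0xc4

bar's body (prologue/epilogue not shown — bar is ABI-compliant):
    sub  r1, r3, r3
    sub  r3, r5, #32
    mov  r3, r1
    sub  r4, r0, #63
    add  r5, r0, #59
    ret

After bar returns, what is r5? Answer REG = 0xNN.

prologue: push r4 → mem[0xd6]=0x5f, sp=0xd6
prologue: push r5 → mem[0xd5]=0x40, sp=0xd5
body[0] sub  r1, r3, r3 → r1=0x00
body[1] sub  r3, r5, #32 → r3=0x20
body[2] mov  r3, r1 → r3=0x00
body[3] sub  r4, r0, #63 → r4=0xe6
body[4] add  r5, r0, #59 → r5=0x60
epilogue: pop r5=0x40, sp=0xd6
epilogue: pop r4=0x5f, sp=0xd7
r5 is callee-saved → restored

REG = 0x40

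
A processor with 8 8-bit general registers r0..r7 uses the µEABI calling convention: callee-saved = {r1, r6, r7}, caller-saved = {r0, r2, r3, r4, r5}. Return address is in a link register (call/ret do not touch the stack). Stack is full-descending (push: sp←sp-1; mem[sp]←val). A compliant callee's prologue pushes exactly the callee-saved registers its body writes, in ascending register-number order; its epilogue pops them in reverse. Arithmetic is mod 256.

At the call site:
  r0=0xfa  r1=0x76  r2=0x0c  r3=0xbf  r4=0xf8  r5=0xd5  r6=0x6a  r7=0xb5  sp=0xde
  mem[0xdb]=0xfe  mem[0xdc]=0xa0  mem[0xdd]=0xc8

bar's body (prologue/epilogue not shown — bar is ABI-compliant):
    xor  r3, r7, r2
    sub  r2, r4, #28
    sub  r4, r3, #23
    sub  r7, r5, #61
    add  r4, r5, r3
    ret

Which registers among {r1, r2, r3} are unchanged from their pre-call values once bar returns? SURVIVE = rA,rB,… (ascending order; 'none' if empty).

SURVIVE = r1

prologue: push r7 → mem[0xdd]=0xb5, sp=0xdd
body[0] xor  r3, r7, r2 → r3=0xb9
body[1] sub  r2, r4, #28 → r2=0xdc
body[2] sub  r4, r3, #23 → r4=0xa2
body[3] sub  r7, r5, #61 → r7=0x98
body[4] add  r4, r5, r3 → r4=0x8e
epilogue: pop r7=0xb5, sp=0xde
r1: callee-saved, written=False
r2: caller-saved, written=True
r3: caller-saved, written=True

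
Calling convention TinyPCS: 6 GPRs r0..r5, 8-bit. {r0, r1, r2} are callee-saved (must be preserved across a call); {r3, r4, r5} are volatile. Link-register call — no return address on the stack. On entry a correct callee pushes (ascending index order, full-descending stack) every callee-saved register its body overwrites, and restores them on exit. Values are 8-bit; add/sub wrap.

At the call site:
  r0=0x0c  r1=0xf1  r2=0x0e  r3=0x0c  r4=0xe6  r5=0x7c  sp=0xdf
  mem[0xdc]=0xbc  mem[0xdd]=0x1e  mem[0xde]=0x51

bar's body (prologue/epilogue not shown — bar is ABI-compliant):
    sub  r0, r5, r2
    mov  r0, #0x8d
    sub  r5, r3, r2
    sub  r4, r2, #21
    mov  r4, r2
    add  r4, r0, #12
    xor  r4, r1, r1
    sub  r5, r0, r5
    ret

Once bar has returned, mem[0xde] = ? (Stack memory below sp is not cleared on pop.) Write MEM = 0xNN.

prologue: push r0 -> mem[0xde]=0x0c, sp=0xde
body[0] sub  r0, r5, r2 -> r0=0x6e
body[1] mov  r0, #0x8d -> r0=0x8d
body[2] sub  r5, r3, r2 -> r5=0xfe
body[3] sub  r4, r2, #21 -> r4=0xf9
body[4] mov  r4, r2 -> r4=0x0e
body[5] add  r4, r0, #12 -> r4=0x99
body[6] xor  r4, r1, r1 -> r4=0x00
body[7] sub  r5, r0, r5 -> r5=0x8f
epilogue: pop r0=0x0c, sp=0xdf
prologue pushed ['r0'] at ['0xde']

MEM = 0x0c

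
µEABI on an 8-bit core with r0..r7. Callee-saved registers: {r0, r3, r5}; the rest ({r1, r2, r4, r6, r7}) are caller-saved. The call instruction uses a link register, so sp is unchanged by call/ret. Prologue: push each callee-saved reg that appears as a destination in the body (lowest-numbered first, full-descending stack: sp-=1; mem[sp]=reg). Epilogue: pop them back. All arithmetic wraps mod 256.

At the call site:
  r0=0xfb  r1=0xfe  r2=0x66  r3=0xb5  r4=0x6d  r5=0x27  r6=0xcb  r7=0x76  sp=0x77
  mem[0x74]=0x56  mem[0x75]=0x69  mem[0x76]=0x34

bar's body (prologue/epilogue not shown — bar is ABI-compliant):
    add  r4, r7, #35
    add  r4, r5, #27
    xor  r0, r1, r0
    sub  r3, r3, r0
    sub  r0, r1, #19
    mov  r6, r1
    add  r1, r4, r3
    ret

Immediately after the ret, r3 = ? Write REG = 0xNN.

prologue: push r0 -> mem[0x76]=0xfb, sp=0x76
prologue: push r3 -> mem[0x75]=0xb5, sp=0x75
body[0] add  r4, r7, #35 -> r4=0x99
body[1] add  r4, r5, #27 -> r4=0x42
body[2] xor  r0, r1, r0 -> r0=0x05
body[3] sub  r3, r3, r0 -> r3=0xb0
body[4] sub  r0, r1, #19 -> r0=0xeb
body[5] mov  r6, r1 -> r6=0xfe
body[6] add  r1, r4, r3 -> r1=0xf2
epilogue: pop r3=0xb5, sp=0x76
epilogue: pop r0=0xfb, sp=0x77
r3 is callee-saved -> restored

REG = 0xb5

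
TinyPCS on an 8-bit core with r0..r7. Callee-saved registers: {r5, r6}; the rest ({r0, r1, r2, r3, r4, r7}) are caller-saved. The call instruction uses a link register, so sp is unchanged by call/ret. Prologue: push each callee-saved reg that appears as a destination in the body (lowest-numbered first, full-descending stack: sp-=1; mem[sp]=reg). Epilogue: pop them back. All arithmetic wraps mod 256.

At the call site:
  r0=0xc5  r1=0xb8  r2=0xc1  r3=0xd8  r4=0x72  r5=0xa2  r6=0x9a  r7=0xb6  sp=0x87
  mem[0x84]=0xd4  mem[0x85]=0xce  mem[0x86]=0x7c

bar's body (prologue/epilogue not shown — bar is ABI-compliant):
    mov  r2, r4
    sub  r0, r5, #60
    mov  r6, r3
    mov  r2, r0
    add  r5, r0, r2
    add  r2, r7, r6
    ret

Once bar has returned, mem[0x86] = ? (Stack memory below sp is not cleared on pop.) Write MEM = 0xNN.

MEM = 0xa2

prologue: push r5 → mem[0x86]=0xa2, sp=0x86
prologue: push r6 → mem[0x85]=0x9a, sp=0x85
body[0] mov  r2, r4 → r2=0x72
body[1] sub  r0, r5, #60 → r0=0x66
body[2] mov  r6, r3 → r6=0xd8
body[3] mov  r2, r0 → r2=0x66
body[4] add  r5, r0, r2 → r5=0xcc
body[5] add  r2, r7, r6 → r2=0x8e
epilogue: pop r6=0x9a, sp=0x86
epilogue: pop r5=0xa2, sp=0x87
prologue pushed ['r5', 'r6'] at ['0x86', '0x85']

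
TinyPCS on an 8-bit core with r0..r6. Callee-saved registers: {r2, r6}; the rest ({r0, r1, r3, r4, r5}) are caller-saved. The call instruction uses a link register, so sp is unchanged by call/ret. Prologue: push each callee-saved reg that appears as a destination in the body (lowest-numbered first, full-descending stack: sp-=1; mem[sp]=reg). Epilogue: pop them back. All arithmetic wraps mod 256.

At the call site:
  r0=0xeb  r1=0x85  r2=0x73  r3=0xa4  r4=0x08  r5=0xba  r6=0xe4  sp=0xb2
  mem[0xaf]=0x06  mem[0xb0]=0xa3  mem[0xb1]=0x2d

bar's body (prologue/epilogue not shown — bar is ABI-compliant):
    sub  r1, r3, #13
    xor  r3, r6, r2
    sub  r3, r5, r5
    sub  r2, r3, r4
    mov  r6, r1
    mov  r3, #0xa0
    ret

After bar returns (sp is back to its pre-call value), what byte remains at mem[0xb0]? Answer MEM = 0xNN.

prologue: push r2 → mem[0xb1]=0x73, sp=0xb1
prologue: push r6 → mem[0xb0]=0xe4, sp=0xb0
body[0] sub  r1, r3, #13 → r1=0x97
body[1] xor  r3, r6, r2 → r3=0x97
body[2] sub  r3, r5, r5 → r3=0x00
body[3] sub  r2, r3, r4 → r2=0xf8
body[4] mov  r6, r1 → r6=0x97
body[5] mov  r3, #0xa0 → r3=0xa0
epilogue: pop r6=0xe4, sp=0xb1
epilogue: pop r2=0x73, sp=0xb2
prologue pushed ['r2', 'r6'] at ['0xb1', '0xb0']

MEM = 0xe4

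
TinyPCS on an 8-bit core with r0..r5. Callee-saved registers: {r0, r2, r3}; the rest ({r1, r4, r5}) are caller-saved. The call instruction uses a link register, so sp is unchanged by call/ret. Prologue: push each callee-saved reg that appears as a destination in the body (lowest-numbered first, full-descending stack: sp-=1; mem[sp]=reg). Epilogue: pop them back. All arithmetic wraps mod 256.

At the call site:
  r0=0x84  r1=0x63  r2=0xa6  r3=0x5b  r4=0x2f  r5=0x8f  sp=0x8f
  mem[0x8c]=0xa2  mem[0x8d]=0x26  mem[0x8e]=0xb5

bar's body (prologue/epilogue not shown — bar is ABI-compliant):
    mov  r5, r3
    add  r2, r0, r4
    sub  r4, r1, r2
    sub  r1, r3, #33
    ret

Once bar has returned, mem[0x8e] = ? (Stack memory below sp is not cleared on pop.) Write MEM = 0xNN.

prologue: push r2 -> mem[0x8e]=0xa6, sp=0x8e
body[0] mov  r5, r3 -> r5=0x5b
body[1] add  r2, r0, r4 -> r2=0xb3
body[2] sub  r4, r1, r2 -> r4=0xb0
body[3] sub  r1, r3, #33 -> r1=0x3a
epilogue: pop r2=0xa6, sp=0x8f
prologue pushed ['r2'] at ['0x8e']

MEM = 0xa6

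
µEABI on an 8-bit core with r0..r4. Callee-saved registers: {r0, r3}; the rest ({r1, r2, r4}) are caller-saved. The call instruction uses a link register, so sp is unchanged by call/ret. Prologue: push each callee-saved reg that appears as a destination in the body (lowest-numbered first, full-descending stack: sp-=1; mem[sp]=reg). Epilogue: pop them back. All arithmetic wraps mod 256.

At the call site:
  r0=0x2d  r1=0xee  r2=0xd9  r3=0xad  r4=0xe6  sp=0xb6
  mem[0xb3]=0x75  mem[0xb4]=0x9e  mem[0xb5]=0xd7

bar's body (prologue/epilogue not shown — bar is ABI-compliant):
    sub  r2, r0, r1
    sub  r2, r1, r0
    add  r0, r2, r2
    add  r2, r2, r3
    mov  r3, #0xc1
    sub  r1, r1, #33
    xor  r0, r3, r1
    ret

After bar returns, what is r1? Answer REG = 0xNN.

REG = 0xcd

prologue: push r0 → mem[0xb5]=0x2d, sp=0xb5
prologue: push r3 → mem[0xb4]=0xad, sp=0xb4
body[0] sub  r2, r0, r1 → r2=0x3f
body[1] sub  r2, r1, r0 → r2=0xc1
body[2] add  r0, r2, r2 → r0=0x82
body[3] add  r2, r2, r3 → r2=0x6e
body[4] mov  r3, #0xc1 → r3=0xc1
body[5] sub  r1, r1, #33 → r1=0xcd
body[6] xor  r0, r3, r1 → r0=0x0c
epilogue: pop r3=0xad, sp=0xb5
epilogue: pop r0=0x2d, sp=0xb6
r1 is caller-saved → body value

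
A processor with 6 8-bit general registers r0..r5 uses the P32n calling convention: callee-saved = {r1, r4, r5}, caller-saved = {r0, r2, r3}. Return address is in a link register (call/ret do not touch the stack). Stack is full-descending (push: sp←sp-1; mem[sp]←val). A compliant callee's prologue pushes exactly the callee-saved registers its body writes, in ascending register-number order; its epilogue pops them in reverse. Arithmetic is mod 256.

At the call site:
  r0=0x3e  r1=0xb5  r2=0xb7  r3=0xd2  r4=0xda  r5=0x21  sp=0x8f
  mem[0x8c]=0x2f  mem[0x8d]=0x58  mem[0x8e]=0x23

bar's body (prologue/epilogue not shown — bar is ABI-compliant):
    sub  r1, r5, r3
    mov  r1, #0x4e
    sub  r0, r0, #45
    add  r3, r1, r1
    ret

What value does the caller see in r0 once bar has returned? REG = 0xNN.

prologue: push r1 → mem[0x8e]=0xb5, sp=0x8e
body[0] sub  r1, r5, r3 → r1=0x4f
body[1] mov  r1, #0x4e → r1=0x4e
body[2] sub  r0, r0, #45 → r0=0x11
body[3] add  r3, r1, r1 → r3=0x9c
epilogue: pop r1=0xb5, sp=0x8f
r0 is caller-saved → body value

REG = 0x11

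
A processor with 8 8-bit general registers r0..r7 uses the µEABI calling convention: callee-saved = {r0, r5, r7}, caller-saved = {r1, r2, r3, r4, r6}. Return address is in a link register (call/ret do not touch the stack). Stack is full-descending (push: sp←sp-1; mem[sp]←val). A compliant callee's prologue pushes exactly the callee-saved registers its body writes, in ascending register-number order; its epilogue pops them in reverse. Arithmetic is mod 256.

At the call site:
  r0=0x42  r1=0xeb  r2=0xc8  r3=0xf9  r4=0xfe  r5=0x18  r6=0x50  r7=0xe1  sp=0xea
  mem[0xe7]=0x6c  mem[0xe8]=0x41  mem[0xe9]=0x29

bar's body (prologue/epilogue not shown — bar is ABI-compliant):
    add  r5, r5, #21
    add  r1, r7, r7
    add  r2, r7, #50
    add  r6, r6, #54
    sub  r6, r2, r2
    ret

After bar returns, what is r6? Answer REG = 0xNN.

REG = 0x00

prologue: push r5 -> mem[0xe9]=0x18, sp=0xe9
body[0] add  r5, r5, #21 -> r5=0x2d
body[1] add  r1, r7, r7 -> r1=0xc2
body[2] add  r2, r7, #50 -> r2=0x13
body[3] add  r6, r6, #54 -> r6=0x86
body[4] sub  r6, r2, r2 -> r6=0x00
epilogue: pop r5=0x18, sp=0xea
r6 is caller-saved -> body value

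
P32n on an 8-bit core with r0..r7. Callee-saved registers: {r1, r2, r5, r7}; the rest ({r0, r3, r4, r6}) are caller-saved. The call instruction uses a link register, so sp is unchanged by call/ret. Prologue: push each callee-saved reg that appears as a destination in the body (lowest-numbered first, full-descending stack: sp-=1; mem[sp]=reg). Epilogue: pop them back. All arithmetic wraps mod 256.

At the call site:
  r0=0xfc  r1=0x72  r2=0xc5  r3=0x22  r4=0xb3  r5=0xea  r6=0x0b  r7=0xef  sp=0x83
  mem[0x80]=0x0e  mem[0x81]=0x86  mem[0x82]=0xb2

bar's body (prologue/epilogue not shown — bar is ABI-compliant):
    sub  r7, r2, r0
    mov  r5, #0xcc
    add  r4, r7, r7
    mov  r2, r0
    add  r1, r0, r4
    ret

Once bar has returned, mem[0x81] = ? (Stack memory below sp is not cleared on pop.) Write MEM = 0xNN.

prologue: push r1 → mem[0x82]=0x72, sp=0x82
prologue: push r2 → mem[0x81]=0xc5, sp=0x81
prologue: push r5 → mem[0x80]=0xea, sp=0x80
prologue: push r7 → mem[0x7f]=0xef, sp=0x7f
body[0] sub  r7, r2, r0 → r7=0xc9
body[1] mov  r5, #0xcc → r5=0xcc
body[2] add  r4, r7, r7 → r4=0x92
body[3] mov  r2, r0 → r2=0xfc
body[4] add  r1, r0, r4 → r1=0x8e
epilogue: pop r7=0xef, sp=0x80
epilogue: pop r5=0xea, sp=0x81
epilogue: pop r2=0xc5, sp=0x82
epilogue: pop r1=0x72, sp=0x83
prologue pushed ['r1', 'r2', 'r5', 'r7'] at ['0x82', '0x81', '0x80', '0x7f']

MEM = 0xc5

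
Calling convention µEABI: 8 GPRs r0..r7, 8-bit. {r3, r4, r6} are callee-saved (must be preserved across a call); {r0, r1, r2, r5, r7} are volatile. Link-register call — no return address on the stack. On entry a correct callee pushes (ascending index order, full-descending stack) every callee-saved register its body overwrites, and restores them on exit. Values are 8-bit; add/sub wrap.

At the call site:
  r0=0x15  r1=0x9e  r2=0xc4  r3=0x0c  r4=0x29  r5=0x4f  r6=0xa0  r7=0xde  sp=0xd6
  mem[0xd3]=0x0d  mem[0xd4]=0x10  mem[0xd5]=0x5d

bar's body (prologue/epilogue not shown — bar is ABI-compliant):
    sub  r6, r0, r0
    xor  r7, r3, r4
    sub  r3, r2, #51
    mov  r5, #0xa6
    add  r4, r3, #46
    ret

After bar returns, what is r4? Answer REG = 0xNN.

prologue: push r3 → mem[0xd5]=0x0c, sp=0xd5
prologue: push r4 → mem[0xd4]=0x29, sp=0xd4
prologue: push r6 → mem[0xd3]=0xa0, sp=0xd3
body[0] sub  r6, r0, r0 → r6=0x00
body[1] xor  r7, r3, r4 → r7=0x25
body[2] sub  r3, r2, #51 → r3=0x91
body[3] mov  r5, #0xa6 → r5=0xa6
body[4] add  r4, r3, #46 → r4=0xbf
epilogue: pop r6=0xa0, sp=0xd4
epilogue: pop r4=0x29, sp=0xd5
epilogue: pop r3=0x0c, sp=0xd6
r4 is callee-saved → restored

REG = 0x29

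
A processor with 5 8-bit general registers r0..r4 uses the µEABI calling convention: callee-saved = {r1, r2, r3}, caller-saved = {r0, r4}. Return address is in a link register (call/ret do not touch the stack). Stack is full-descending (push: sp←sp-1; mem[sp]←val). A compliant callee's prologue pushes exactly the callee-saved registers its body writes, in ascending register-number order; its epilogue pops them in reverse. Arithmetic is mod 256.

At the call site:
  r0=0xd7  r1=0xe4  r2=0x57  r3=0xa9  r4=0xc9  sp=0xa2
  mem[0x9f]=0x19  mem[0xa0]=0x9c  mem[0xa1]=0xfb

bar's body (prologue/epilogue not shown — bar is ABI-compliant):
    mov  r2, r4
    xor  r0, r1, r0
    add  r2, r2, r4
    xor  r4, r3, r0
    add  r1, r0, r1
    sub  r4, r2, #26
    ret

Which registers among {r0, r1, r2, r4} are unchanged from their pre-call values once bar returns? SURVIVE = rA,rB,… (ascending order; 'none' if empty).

SURVIVE = r1,r2

prologue: push r1 -> mem[0xa1]=0xe4, sp=0xa1
prologue: push r2 -> mem[0xa0]=0x57, sp=0xa0
body[0] mov  r2, r4 -> r2=0xc9
body[1] xor  r0, r1, r0 -> r0=0x33
body[2] add  r2, r2, r4 -> r2=0x92
body[3] xor  r4, r3, r0 -> r4=0x9a
body[4] add  r1, r0, r1 -> r1=0x17
body[5] sub  r4, r2, #26 -> r4=0x78
epilogue: pop r2=0x57, sp=0xa1
epilogue: pop r1=0xe4, sp=0xa2
r0: caller-saved, written=True
r1: callee-saved, written=True
r2: callee-saved, written=True
r4: caller-saved, written=True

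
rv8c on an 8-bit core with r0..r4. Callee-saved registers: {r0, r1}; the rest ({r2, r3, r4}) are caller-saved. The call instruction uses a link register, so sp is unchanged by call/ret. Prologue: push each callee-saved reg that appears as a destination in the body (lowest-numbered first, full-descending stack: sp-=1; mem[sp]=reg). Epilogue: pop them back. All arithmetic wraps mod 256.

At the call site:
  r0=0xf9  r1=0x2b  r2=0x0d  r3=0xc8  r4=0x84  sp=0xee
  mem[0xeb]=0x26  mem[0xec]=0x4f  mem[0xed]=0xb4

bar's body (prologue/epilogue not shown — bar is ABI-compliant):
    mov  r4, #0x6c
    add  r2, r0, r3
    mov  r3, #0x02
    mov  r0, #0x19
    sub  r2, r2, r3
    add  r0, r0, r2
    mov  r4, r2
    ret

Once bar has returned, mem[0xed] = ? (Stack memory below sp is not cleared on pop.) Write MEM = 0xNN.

MEM = 0xf9

prologue: push r0 -> mem[0xed]=0xf9, sp=0xed
body[0] mov  r4, #0x6c -> r4=0x6c
body[1] add  r2, r0, r3 -> r2=0xc1
body[2] mov  r3, #0x02 -> r3=0x02
body[3] mov  r0, #0x19 -> r0=0x19
body[4] sub  r2, r2, r3 -> r2=0xbf
body[5] add  r0, r0, r2 -> r0=0xd8
body[6] mov  r4, r2 -> r4=0xbf
epilogue: pop r0=0xf9, sp=0xee
prologue pushed ['r0'] at ['0xed']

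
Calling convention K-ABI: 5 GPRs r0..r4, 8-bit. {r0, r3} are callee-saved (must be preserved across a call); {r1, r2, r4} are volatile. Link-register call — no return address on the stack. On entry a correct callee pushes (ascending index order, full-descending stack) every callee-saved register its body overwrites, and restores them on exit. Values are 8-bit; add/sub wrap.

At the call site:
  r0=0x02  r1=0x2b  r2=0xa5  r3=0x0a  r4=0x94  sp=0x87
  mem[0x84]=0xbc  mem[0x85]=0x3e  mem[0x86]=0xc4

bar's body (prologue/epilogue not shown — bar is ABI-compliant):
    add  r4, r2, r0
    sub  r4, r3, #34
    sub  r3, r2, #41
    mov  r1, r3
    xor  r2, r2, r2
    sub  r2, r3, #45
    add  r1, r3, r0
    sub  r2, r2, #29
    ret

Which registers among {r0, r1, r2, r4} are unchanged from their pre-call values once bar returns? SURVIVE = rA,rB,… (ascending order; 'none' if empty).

SURVIVE = r0

prologue: push r3 -> mem[0x86]=0x0a, sp=0x86
body[0] add  r4, r2, r0 -> r4=0xa7
body[1] sub  r4, r3, #34 -> r4=0xe8
body[2] sub  r3, r2, #41 -> r3=0x7c
body[3] mov  r1, r3 -> r1=0x7c
body[4] xor  r2, r2, r2 -> r2=0x00
body[5] sub  r2, r3, #45 -> r2=0x4f
body[6] add  r1, r3, r0 -> r1=0x7e
body[7] sub  r2, r2, #29 -> r2=0x32
epilogue: pop r3=0x0a, sp=0x87
r0: callee-saved, written=False
r1: caller-saved, written=True
r2: caller-saved, written=True
r4: caller-saved, written=True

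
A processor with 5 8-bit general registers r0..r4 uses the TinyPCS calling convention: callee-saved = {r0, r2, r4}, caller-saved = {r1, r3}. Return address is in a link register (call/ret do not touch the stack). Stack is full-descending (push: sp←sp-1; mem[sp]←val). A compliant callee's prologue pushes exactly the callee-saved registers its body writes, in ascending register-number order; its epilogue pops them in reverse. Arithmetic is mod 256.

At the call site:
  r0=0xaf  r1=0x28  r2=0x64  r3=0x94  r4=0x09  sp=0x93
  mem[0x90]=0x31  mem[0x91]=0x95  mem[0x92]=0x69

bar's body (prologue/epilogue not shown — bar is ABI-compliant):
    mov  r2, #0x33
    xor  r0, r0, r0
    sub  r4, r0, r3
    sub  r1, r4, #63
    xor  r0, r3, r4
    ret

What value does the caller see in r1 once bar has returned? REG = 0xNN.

REG = 0x2d

prologue: push r0 -> mem[0x92]=0xaf, sp=0x92
prologue: push r2 -> mem[0x91]=0x64, sp=0x91
prologue: push r4 -> mem[0x90]=0x09, sp=0x90
body[0] mov  r2, #0x33 -> r2=0x33
body[1] xor  r0, r0, r0 -> r0=0x00
body[2] sub  r4, r0, r3 -> r4=0x6c
body[3] sub  r1, r4, #63 -> r1=0x2d
body[4] xor  r0, r3, r4 -> r0=0xf8
epilogue: pop r4=0x09, sp=0x91
epilogue: pop r2=0x64, sp=0x92
epilogue: pop r0=0xaf, sp=0x93
r1 is caller-saved -> body value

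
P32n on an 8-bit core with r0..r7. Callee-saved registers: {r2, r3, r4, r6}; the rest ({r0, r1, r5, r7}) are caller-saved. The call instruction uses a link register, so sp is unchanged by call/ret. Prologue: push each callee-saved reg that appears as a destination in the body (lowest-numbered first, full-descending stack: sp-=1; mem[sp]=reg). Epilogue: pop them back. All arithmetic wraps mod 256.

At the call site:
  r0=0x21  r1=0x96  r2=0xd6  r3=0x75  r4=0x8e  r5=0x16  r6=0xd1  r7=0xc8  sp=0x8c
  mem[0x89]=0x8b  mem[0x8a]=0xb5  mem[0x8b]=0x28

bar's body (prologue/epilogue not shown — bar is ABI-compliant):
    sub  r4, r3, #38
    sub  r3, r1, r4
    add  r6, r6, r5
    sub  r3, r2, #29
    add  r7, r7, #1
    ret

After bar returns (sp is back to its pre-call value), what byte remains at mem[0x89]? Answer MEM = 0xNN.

MEM = 0xd1

prologue: push r3 → mem[0x8b]=0x75, sp=0x8b
prologue: push r4 → mem[0x8a]=0x8e, sp=0x8a
prologue: push r6 → mem[0x89]=0xd1, sp=0x89
body[0] sub  r4, r3, #38 → r4=0x4f
body[1] sub  r3, r1, r4 → r3=0x47
body[2] add  r6, r6, r5 → r6=0xe7
body[3] sub  r3, r2, #29 → r3=0xb9
body[4] add  r7, r7, #1 → r7=0xc9
epilogue: pop r6=0xd1, sp=0x8a
epilogue: pop r4=0x8e, sp=0x8b
epilogue: pop r3=0x75, sp=0x8c
prologue pushed ['r3', 'r4', 'r6'] at ['0x8b', '0x8a', '0x89']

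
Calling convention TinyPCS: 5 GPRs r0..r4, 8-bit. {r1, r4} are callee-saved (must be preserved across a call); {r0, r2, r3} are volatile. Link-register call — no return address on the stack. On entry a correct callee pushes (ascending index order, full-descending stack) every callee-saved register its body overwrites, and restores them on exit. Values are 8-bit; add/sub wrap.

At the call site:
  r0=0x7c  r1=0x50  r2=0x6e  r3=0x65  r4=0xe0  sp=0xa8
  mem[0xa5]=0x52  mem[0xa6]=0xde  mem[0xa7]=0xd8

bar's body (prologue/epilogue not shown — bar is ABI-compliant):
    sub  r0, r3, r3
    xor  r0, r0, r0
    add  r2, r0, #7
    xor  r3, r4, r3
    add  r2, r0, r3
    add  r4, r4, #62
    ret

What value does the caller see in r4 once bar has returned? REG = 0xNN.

prologue: push r4 -> mem[0xa7]=0xe0, sp=0xa7
body[0] sub  r0, r3, r3 -> r0=0x00
body[1] xor  r0, r0, r0 -> r0=0x00
body[2] add  r2, r0, #7 -> r2=0x07
body[3] xor  r3, r4, r3 -> r3=0x85
body[4] add  r2, r0, r3 -> r2=0x85
body[5] add  r4, r4, #62 -> r4=0x1e
epilogue: pop r4=0xe0, sp=0xa8
r4 is callee-saved -> restored

REG = 0xe0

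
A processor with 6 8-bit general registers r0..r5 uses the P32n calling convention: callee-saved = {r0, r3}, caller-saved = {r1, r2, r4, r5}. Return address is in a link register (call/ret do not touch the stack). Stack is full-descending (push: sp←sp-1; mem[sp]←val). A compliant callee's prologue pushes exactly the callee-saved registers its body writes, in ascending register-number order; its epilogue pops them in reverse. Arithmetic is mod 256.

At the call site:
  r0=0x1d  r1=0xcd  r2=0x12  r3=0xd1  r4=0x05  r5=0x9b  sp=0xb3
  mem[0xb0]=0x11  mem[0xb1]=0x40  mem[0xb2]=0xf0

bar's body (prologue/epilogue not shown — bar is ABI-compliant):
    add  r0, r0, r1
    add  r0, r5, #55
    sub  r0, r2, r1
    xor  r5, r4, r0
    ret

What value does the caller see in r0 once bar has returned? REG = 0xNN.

REG = 0x1d

prologue: push r0 → mem[0xb2]=0x1d, sp=0xb2
body[0] add  r0, r0, r1 → r0=0xea
body[1] add  r0, r5, #55 → r0=0xd2
body[2] sub  r0, r2, r1 → r0=0x45
body[3] xor  r5, r4, r0 → r5=0x40
epilogue: pop r0=0x1d, sp=0xb3
r0 is callee-saved → restored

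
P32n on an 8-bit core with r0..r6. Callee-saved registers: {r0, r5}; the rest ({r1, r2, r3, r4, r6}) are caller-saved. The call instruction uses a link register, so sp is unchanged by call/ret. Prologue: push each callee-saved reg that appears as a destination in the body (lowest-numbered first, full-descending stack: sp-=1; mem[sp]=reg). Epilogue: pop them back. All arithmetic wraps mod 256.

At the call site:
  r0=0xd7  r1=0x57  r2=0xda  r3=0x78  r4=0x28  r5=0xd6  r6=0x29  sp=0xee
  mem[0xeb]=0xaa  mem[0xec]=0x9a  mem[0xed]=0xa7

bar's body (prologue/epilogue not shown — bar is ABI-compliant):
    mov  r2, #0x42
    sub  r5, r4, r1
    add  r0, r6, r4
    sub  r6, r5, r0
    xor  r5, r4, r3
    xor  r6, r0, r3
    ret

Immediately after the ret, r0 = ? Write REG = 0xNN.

REG = 0xd7

prologue: push r0 -> mem[0xed]=0xd7, sp=0xed
prologue: push r5 -> mem[0xec]=0xd6, sp=0xec
body[0] mov  r2, #0x42 -> r2=0x42
body[1] sub  r5, r4, r1 -> r5=0xd1
body[2] add  r0, r6, r4 -> r0=0x51
body[3] sub  r6, r5, r0 -> r6=0x80
body[4] xor  r5, r4, r3 -> r5=0x50
body[5] xor  r6, r0, r3 -> r6=0x29
epilogue: pop r5=0xd6, sp=0xed
epilogue: pop r0=0xd7, sp=0xee
r0 is callee-saved -> restored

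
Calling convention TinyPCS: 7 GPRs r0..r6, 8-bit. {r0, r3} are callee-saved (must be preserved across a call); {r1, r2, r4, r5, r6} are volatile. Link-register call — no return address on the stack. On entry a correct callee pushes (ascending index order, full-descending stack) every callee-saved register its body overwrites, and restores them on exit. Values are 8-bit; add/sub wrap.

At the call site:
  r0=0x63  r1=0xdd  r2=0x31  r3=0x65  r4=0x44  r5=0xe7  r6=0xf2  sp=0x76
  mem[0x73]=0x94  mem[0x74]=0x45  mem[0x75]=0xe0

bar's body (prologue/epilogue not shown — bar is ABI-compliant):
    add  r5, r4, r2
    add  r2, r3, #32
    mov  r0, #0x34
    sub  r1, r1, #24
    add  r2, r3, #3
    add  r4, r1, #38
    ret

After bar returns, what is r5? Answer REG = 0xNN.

prologue: push r0 -> mem[0x75]=0x63, sp=0x75
body[0] add  r5, r4, r2 -> r5=0x75
body[1] add  r2, r3, #32 -> r2=0x85
body[2] mov  r0, #0x34 -> r0=0x34
body[3] sub  r1, r1, #24 -> r1=0xc5
body[4] add  r2, r3, #3 -> r2=0x68
body[5] add  r4, r1, #38 -> r4=0xeb
epilogue: pop r0=0x63, sp=0x76
r5 is caller-saved -> body value

REG = 0x75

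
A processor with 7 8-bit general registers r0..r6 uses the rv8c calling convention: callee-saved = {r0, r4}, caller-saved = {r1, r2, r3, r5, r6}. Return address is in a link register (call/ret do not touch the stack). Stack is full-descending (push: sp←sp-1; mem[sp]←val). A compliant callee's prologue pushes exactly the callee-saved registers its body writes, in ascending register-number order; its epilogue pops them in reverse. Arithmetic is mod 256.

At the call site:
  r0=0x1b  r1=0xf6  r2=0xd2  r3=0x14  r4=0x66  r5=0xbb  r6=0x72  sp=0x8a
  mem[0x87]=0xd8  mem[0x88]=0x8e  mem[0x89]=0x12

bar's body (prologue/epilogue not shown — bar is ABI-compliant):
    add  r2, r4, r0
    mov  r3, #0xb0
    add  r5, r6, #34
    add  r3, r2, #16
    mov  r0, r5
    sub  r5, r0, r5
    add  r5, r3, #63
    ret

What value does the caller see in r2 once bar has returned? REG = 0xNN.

prologue: push r0 -> mem[0x89]=0x1b, sp=0x89
body[0] add  r2, r4, r0 -> r2=0x81
body[1] mov  r3, #0xb0 -> r3=0xb0
body[2] add  r5, r6, #34 -> r5=0x94
body[3] add  r3, r2, #16 -> r3=0x91
body[4] mov  r0, r5 -> r0=0x94
body[5] sub  r5, r0, r5 -> r5=0x00
body[6] add  r5, r3, #63 -> r5=0xd0
epilogue: pop r0=0x1b, sp=0x8a
r2 is caller-saved -> body value

REG = 0x81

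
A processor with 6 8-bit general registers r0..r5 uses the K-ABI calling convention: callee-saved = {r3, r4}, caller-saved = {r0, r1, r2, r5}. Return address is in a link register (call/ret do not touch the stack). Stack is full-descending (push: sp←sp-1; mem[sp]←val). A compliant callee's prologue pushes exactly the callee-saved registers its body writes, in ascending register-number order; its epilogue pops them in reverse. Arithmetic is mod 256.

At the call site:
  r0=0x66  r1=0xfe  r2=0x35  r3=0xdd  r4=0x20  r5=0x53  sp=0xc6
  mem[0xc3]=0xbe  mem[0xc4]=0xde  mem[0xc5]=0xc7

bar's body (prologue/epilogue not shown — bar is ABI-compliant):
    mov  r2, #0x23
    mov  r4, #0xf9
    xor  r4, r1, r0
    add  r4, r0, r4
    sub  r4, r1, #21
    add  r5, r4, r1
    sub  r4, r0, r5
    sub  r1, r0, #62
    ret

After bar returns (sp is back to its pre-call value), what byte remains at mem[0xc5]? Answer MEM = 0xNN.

MEM = 0x20

prologue: push r4 -> mem[0xc5]=0x20, sp=0xc5
body[0] mov  r2, #0x23 -> r2=0x23
body[1] mov  r4, #0xf9 -> r4=0xf9
body[2] xor  r4, r1, r0 -> r4=0x98
body[3] add  r4, r0, r4 -> r4=0xfe
body[4] sub  r4, r1, #21 -> r4=0xe9
body[5] add  r5, r4, r1 -> r5=0xe7
body[6] sub  r4, r0, r5 -> r4=0x7f
body[7] sub  r1, r0, #62 -> r1=0x28
epilogue: pop r4=0x20, sp=0xc6
prologue pushed ['r4'] at ['0xc5']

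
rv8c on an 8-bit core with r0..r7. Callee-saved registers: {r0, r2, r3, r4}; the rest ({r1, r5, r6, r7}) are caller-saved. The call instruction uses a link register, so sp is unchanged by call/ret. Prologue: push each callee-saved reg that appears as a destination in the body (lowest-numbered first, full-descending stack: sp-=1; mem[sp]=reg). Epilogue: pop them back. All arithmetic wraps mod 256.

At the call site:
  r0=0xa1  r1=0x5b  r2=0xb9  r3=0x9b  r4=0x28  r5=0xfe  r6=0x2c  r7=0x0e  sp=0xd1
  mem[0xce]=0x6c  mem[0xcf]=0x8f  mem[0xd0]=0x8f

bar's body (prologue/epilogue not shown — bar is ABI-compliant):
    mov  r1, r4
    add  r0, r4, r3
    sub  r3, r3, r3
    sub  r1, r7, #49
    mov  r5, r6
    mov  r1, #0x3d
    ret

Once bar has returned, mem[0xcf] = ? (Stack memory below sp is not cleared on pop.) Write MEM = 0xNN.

prologue: push r0 -> mem[0xd0]=0xa1, sp=0xd0
prologue: push r3 -> mem[0xcf]=0x9b, sp=0xcf
body[0] mov  r1, r4 -> r1=0x28
body[1] add  r0, r4, r3 -> r0=0xc3
body[2] sub  r3, r3, r3 -> r3=0x00
body[3] sub  r1, r7, #49 -> r1=0xdd
body[4] mov  r5, r6 -> r5=0x2c
body[5] mov  r1, #0x3d -> r1=0x3d
epilogue: pop r3=0x9b, sp=0xd0
epilogue: pop r0=0xa1, sp=0xd1
prologue pushed ['r0', 'r3'] at ['0xd0', '0xcf']

MEM = 0x9b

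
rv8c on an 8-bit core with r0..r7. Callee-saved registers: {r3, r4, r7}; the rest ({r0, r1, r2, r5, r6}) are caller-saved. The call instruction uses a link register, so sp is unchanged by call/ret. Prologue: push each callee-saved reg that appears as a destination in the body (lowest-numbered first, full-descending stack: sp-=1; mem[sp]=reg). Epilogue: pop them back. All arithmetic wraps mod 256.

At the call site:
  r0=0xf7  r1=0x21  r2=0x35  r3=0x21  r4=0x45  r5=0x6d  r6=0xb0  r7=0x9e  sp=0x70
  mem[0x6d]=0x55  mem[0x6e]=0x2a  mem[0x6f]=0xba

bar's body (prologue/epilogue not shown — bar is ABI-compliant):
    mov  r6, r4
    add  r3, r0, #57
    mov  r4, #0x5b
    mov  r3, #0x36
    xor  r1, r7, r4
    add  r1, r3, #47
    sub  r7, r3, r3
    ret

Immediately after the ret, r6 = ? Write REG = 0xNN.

REG = 0x45

prologue: push r3 -> mem[0x6f]=0x21, sp=0x6f
prologue: push r4 -> mem[0x6e]=0x45, sp=0x6e
prologue: push r7 -> mem[0x6d]=0x9e, sp=0x6d
body[0] mov  r6, r4 -> r6=0x45
body[1] add  r3, r0, #57 -> r3=0x30
body[2] mov  r4, #0x5b -> r4=0x5b
body[3] mov  r3, #0x36 -> r3=0x36
body[4] xor  r1, r7, r4 -> r1=0xc5
body[5] add  r1, r3, #47 -> r1=0x65
body[6] sub  r7, r3, r3 -> r7=0x00
epilogue: pop r7=0x9e, sp=0x6e
epilogue: pop r4=0x45, sp=0x6f
epilogue: pop r3=0x21, sp=0x70
r6 is caller-saved -> body value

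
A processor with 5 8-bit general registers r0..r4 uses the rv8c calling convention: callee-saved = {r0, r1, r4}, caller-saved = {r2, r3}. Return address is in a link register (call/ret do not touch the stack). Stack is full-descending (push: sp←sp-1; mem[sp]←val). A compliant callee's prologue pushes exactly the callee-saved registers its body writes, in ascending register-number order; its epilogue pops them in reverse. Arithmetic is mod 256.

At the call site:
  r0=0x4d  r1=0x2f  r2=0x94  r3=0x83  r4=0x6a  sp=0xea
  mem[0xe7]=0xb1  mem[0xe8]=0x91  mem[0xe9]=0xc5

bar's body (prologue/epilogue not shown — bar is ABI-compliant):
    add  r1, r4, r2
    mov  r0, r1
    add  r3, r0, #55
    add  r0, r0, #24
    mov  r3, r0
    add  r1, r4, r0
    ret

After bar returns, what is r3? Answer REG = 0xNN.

prologue: push r0 → mem[0xe9]=0x4d, sp=0xe9
prologue: push r1 → mem[0xe8]=0x2f, sp=0xe8
body[0] add  r1, r4, r2 → r1=0xfe
body[1] mov  r0, r1 → r0=0xfe
body[2] add  r3, r0, #55 → r3=0x35
body[3] add  r0, r0, #24 → r0=0x16
body[4] mov  r3, r0 → r3=0x16
body[5] add  r1, r4, r0 → r1=0x80
epilogue: pop r1=0x2f, sp=0xe9
epilogue: pop r0=0x4d, sp=0xea
r3 is caller-saved → body value

REG = 0x16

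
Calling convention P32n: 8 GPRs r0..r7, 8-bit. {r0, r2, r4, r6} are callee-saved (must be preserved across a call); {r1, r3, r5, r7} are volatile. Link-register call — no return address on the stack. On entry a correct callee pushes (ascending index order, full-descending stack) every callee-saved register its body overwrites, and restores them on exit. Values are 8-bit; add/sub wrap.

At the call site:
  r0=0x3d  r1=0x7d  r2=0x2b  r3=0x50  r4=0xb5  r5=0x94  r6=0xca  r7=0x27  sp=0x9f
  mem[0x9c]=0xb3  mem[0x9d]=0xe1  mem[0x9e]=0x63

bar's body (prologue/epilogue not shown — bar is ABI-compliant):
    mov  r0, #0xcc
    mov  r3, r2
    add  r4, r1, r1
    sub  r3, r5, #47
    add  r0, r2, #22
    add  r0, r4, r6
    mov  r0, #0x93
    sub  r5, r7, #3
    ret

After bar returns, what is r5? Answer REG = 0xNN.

prologue: push r0 → mem[0x9e]=0x3d, sp=0x9e
prologue: push r4 → mem[0x9d]=0xb5, sp=0x9d
body[0] mov  r0, #0xcc → r0=0xcc
body[1] mov  r3, r2 → r3=0x2b
body[2] add  r4, r1, r1 → r4=0xfa
body[3] sub  r3, r5, #47 → r3=0x65
body[4] add  r0, r2, #22 → r0=0x41
body[5] add  r0, r4, r6 → r0=0xc4
body[6] mov  r0, #0x93 → r0=0x93
body[7] sub  r5, r7, #3 → r5=0x24
epilogue: pop r4=0xb5, sp=0x9e
epilogue: pop r0=0x3d, sp=0x9f
r5 is caller-saved → body value

REG = 0x24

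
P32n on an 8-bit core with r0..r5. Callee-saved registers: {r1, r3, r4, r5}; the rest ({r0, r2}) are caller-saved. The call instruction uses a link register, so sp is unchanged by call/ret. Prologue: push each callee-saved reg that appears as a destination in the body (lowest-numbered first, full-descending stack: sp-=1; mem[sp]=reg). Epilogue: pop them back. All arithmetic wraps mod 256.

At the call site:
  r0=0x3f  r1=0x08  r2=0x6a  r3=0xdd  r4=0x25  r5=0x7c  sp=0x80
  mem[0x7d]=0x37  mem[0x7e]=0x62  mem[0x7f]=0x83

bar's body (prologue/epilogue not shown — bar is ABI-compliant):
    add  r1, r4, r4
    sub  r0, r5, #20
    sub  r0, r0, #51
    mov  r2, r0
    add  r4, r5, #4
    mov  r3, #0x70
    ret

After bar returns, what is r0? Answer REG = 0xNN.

prologue: push r1 → mem[0x7f]=0x08, sp=0x7f
prologue: push r3 → mem[0x7e]=0xdd, sp=0x7e
prologue: push r4 → mem[0x7d]=0x25, sp=0x7d
body[0] add  r1, r4, r4 → r1=0x4a
body[1] sub  r0, r5, #20 → r0=0x68
body[2] sub  r0, r0, #51 → r0=0x35
body[3] mov  r2, r0 → r2=0x35
body[4] add  r4, r5, #4 → r4=0x80
body[5] mov  r3, #0x70 → r3=0x70
epilogue: pop r4=0x25, sp=0x7e
epilogue: pop r3=0xdd, sp=0x7f
epilogue: pop r1=0x08, sp=0x80
r0 is caller-saved → body value

REG = 0x35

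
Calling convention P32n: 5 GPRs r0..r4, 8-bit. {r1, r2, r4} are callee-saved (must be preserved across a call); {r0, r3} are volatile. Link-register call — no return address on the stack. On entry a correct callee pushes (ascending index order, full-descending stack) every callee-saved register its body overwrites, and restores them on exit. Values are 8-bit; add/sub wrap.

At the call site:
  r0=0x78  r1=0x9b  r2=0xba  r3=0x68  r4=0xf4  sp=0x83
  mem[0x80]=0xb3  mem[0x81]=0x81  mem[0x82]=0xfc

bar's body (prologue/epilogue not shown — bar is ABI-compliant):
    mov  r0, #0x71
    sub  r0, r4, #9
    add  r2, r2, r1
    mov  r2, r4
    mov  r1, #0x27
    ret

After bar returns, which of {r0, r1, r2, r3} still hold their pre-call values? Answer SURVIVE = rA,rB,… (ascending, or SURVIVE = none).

SURVIVE = r1,r2,r3

prologue: push r1 -> mem[0x82]=0x9b, sp=0x82
prologue: push r2 -> mem[0x81]=0xba, sp=0x81
body[0] mov  r0, #0x71 -> r0=0x71
body[1] sub  r0, r4, #9 -> r0=0xeb
body[2] add  r2, r2, r1 -> r2=0x55
body[3] mov  r2, r4 -> r2=0xf4
body[4] mov  r1, #0x27 -> r1=0x27
epilogue: pop r2=0xba, sp=0x82
epilogue: pop r1=0x9b, sp=0x83
r0: caller-saved, written=True
r1: callee-saved, written=True
r2: callee-saved, written=True
r3: caller-saved, written=False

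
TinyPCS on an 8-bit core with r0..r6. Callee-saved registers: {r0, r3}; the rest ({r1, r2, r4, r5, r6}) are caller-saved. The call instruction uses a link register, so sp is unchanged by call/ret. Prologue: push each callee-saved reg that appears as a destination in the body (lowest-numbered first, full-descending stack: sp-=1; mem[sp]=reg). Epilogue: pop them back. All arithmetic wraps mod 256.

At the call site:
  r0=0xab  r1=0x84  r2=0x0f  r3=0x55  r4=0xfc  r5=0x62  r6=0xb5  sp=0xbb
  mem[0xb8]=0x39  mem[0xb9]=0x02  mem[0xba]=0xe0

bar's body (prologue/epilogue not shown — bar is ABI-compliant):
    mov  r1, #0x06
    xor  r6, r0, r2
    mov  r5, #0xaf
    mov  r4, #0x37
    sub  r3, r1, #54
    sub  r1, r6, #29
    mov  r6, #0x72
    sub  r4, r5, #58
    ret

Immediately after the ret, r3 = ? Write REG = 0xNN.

prologue: push r3 → mem[0xba]=0x55, sp=0xba
body[0] mov  r1, #0x06 → r1=0x06
body[1] xor  r6, r0, r2 → r6=0xa4
body[2] mov  r5, #0xaf → r5=0xaf
body[3] mov  r4, #0x37 → r4=0x37
body[4] sub  r3, r1, #54 → r3=0xd0
body[5] sub  r1, r6, #29 → r1=0x87
body[6] mov  r6, #0x72 → r6=0x72
body[7] sub  r4, r5, #58 → r4=0x75
epilogue: pop r3=0x55, sp=0xbb
r3 is callee-saved → restored

REG = 0x55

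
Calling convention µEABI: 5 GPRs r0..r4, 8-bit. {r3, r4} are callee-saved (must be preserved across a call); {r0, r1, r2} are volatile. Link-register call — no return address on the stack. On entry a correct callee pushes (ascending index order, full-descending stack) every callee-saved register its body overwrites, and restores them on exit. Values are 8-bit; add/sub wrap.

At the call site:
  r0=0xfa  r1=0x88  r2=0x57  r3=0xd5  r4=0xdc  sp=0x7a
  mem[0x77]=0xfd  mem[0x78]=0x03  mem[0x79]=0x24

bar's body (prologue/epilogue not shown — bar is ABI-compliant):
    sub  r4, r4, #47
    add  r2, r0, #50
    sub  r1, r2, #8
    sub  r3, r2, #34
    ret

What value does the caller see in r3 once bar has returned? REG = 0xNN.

prologue: push r3 -> mem[0x79]=0xd5, sp=0x79
prologue: push r4 -> mem[0x78]=0xdc, sp=0x78
body[0] sub  r4, r4, #47 -> r4=0xad
body[1] add  r2, r0, #50 -> r2=0x2c
body[2] sub  r1, r2, #8 -> r1=0x24
body[3] sub  r3, r2, #34 -> r3=0x0a
epilogue: pop r4=0xdc, sp=0x79
epilogue: pop r3=0xd5, sp=0x7a
r3 is callee-saved -> restored

REG = 0xd5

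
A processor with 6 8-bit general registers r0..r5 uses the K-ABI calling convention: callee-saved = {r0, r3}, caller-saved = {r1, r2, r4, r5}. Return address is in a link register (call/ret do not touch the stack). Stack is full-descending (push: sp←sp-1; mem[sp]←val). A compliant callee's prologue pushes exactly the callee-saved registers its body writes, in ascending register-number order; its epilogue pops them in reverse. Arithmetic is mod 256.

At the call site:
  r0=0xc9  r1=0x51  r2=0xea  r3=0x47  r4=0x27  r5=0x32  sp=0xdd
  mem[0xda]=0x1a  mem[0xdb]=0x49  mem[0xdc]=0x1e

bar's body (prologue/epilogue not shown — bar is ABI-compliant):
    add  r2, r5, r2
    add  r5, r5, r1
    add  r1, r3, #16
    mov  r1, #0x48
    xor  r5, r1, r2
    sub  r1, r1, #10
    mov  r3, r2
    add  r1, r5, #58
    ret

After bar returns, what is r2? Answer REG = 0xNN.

prologue: push r3 -> mem[0xdc]=0x47, sp=0xdc
body[0] add  r2, r5, r2 -> r2=0x1c
body[1] add  r5, r5, r1 -> r5=0x83
body[2] add  r1, r3, #16 -> r1=0x57
body[3] mov  r1, #0x48 -> r1=0x48
body[4] xor  r5, r1, r2 -> r5=0x54
body[5] sub  r1, r1, #10 -> r1=0x3e
body[6] mov  r3, r2 -> r3=0x1c
body[7] add  r1, r5, #58 -> r1=0x8e
epilogue: pop r3=0x47, sp=0xdd
r2 is caller-saved -> body value

REG = 0x1c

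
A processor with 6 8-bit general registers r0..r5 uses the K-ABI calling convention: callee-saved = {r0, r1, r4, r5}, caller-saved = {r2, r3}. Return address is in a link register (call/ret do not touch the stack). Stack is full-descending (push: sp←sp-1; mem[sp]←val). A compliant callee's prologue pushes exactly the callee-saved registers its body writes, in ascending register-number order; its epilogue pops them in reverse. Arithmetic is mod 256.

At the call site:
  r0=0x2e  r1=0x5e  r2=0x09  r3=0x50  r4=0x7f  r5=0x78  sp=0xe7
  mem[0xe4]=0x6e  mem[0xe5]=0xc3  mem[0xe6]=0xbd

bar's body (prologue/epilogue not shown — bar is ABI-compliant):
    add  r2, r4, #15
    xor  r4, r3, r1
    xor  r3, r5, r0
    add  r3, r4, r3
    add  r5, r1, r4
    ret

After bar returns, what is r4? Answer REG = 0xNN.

REG = 0x7f

prologue: push r4 -> mem[0xe6]=0x7f, sp=0xe6
prologue: push r5 -> mem[0xe5]=0x78, sp=0xe5
body[0] add  r2, r4, #15 -> r2=0x8e
body[1] xor  r4, r3, r1 -> r4=0x0e
body[2] xor  r3, r5, r0 -> r3=0x56
body[3] add  r3, r4, r3 -> r3=0x64
body[4] add  r5, r1, r4 -> r5=0x6c
epilogue: pop r5=0x78, sp=0xe6
epilogue: pop r4=0x7f, sp=0xe7
r4 is callee-saved -> restored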